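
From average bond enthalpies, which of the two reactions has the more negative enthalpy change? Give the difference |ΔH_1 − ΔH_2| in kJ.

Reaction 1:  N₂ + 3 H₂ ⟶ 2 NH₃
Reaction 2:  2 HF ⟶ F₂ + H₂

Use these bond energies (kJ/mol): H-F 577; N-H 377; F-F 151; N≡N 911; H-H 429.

Reaction 1, by 638 kJ

Reaction 1:
  Bonds broken (reactants):
    H-H: 3 × 429 = 1287
    N≡N: 1 × 911 = 911
    Σ(broken) = 2198 kJ
  Bonds formed (products):
    N-H: 6 × 377 = 2262
    Σ(formed) = 2262 kJ
  ΔH_1 = 2198 − 2262 = −64 kJ
Reaction 2:
  Bonds broken (reactants):
    H-F: 2 × 577 = 1154
    Σ(broken) = 1154 kJ
  Bonds formed (products):
    F-F: 1 × 151 = 151
    H-H: 1 × 429 = 429
    Σ(formed) = 580 kJ
  ΔH_2 = 1154 − 580 = +574 kJ
ΔH_1 − ΔH_2 = −638 kJ, so reaction 1 has the more negative ΔH; |ΔH_1 − ΔH_2| = 638 kJ.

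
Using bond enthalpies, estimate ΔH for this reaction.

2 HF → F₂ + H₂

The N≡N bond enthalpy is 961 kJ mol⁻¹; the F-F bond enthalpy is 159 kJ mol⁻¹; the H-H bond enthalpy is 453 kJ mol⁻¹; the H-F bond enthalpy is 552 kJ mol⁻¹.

ΔH ≈ +492 kJ

Bonds broken (reactants):
  H-F: 2 × 552 = 1104
  Σ(broken) = 1104 kJ
Bonds formed (products):
  F-F: 1 × 159 = 159
  H-H: 1 × 453 = 453
  Σ(formed) = 612 kJ
ΔH = Σ(broken) − Σ(formed) = 1104 − 612 = +492 kJ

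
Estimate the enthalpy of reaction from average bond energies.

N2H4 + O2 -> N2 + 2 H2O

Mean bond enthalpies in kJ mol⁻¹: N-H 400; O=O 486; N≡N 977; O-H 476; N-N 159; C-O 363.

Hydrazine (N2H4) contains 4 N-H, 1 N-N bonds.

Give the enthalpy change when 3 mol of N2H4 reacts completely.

Bonds broken (reactants):
  N-H: 4 × 400 = 1600
  N-N: 1 × 159 = 159
  O=O: 1 × 486 = 486
  Σ(broken) = 2245 kJ
Bonds formed (products):
  N≡N: 1 × 977 = 977
  O-H: 4 × 476 = 1904
  Σ(formed) = 2881 kJ
ΔH = Σ(broken) − Σ(formed) = 2245 − 2881 = −636 kJ
For 3× the reaction as written: 3 × (−636) = −1908 kJ

ΔH = −1908 kJ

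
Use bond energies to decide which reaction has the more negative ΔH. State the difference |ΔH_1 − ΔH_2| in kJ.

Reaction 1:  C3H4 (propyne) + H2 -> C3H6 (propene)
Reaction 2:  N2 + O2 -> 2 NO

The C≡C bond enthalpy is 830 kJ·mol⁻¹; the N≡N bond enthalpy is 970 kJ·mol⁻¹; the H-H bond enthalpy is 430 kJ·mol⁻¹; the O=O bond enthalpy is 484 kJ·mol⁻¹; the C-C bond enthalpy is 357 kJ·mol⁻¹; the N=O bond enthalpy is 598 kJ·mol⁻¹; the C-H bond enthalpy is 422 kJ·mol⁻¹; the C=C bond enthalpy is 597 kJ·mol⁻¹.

Reaction 1, by 439 kJ

Reaction 1:
  Bonds broken (reactants):
    C≡C: 1 × 830 = 830
    C-C: 1 × 357 = 357
    C-H: 4 × 422 = 1688
    H-H: 1 × 430 = 430
    Σ(broken) = 3305 kJ
  Bonds formed (products):
    C-C: 1 × 357 = 357
    C-H: 6 × 422 = 2532
    C=C: 1 × 597 = 597
    Σ(formed) = 3486 kJ
  ΔH_1 = 3305 − 3486 = −181 kJ
Reaction 2:
  Bonds broken (reactants):
    N≡N: 1 × 970 = 970
    O=O: 1 × 484 = 484
    Σ(broken) = 1454 kJ
  Bonds formed (products):
    N=O: 2 × 598 = 1196
    Σ(formed) = 1196 kJ
  ΔH_2 = 1454 − 1196 = +258 kJ
ΔH_1 − ΔH_2 = −439 kJ, so reaction 1 has the more negative ΔH; |ΔH_1 − ΔH_2| = 439 kJ.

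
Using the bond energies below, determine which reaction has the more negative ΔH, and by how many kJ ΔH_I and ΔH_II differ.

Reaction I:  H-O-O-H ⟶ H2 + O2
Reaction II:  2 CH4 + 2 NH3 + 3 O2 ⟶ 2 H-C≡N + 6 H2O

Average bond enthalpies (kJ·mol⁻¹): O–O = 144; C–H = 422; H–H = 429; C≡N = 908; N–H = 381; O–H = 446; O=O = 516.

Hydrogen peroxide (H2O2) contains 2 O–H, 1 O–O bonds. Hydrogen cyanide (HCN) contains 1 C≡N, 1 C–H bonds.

Reaction I:
  Bonds broken (reactants):
    O–H: 2 × 446 = 892
    O–O: 1 × 144 = 144
    Σ(broken) = 1036 kJ
  Bonds formed (products):
    H–H: 1 × 429 = 429
    O=O: 1 × 516 = 516
    Σ(formed) = 945 kJ
  ΔH_I = 1036 − 945 = +91 kJ
Reaction II:
  Bonds broken (reactants):
    C–H: 8 × 422 = 3376
    N–H: 6 × 381 = 2286
    O=O: 3 × 516 = 1548
    Σ(broken) = 7210 kJ
  Bonds formed (products):
    C≡N: 2 × 908 = 1816
    C–H: 2 × 422 = 844
    O–H: 12 × 446 = 5352
    Σ(formed) = 8012 kJ
  ΔH_II = 7210 − 8012 = −802 kJ
ΔH_I − ΔH_II = +893 kJ, so reaction II has the more negative ΔH; |ΔH_I − ΔH_II| = 893 kJ.

Reaction II, by 893 kJ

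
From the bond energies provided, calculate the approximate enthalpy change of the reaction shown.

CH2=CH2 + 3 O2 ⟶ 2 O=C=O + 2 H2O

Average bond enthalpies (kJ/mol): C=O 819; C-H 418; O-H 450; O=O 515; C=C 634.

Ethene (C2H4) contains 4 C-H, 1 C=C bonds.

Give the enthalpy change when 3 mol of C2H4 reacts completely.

ΔH = −3675 kJ

Bonds broken (reactants):
  C-H: 4 × 418 = 1672
  C=C: 1 × 634 = 634
  O=O: 3 × 515 = 1545
  Σ(broken) = 3851 kJ
Bonds formed (products):
  C=O: 4 × 819 = 3276
  O-H: 4 × 450 = 1800
  Σ(formed) = 5076 kJ
ΔH = Σ(broken) − Σ(formed) = 3851 − 5076 = −1225 kJ
For 3× the reaction as written: 3 × (−1225) = −3675 kJ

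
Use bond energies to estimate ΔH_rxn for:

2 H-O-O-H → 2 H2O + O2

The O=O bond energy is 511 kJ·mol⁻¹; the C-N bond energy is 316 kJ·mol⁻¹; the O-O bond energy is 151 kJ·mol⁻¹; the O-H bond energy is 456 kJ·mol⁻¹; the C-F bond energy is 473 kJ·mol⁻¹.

ΔH ≈ −209 kJ

Bonds broken (reactants):
  O-H: 4 × 456 = 1824
  O-O: 2 × 151 = 302
  Σ(broken) = 2126 kJ
Bonds formed (products):
  O-H: 4 × 456 = 1824
  O=O: 1 × 511 = 511
  Σ(formed) = 2335 kJ
ΔH = Σ(broken) − Σ(formed) = 2126 − 2335 = −209 kJ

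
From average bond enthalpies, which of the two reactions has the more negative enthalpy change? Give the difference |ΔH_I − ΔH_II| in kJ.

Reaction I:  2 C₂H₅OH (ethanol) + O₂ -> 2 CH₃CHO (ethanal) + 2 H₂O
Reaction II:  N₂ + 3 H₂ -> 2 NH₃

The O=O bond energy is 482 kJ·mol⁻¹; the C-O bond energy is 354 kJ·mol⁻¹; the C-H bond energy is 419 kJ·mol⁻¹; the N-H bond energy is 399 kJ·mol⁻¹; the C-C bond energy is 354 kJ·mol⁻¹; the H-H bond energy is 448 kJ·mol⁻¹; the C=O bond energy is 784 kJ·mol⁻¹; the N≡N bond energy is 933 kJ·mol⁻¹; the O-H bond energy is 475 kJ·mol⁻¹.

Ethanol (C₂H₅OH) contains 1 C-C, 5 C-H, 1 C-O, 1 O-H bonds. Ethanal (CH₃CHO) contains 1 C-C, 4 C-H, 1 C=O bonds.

Reaction I:
  Bonds broken (reactants):
    C-C: 2 × 354 = 708
    C-H: 10 × 419 = 4190
    C-O: 2 × 354 = 708
    O-H: 2 × 475 = 950
    O=O: 1 × 482 = 482
    Σ(broken) = 7038 kJ
  Bonds formed (products):
    C-C: 2 × 354 = 708
    C-H: 8 × 419 = 3352
    C=O: 2 × 784 = 1568
    O-H: 4 × 475 = 1900
    Σ(formed) = 7528 kJ
  ΔH_I = 7038 − 7528 = −490 kJ
Reaction II:
  Bonds broken (reactants):
    H-H: 3 × 448 = 1344
    N≡N: 1 × 933 = 933
    Σ(broken) = 2277 kJ
  Bonds formed (products):
    N-H: 6 × 399 = 2394
    Σ(formed) = 2394 kJ
  ΔH_II = 2277 − 2394 = −117 kJ
ΔH_I − ΔH_II = −373 kJ, so reaction I has the more negative ΔH; |ΔH_I − ΔH_II| = 373 kJ.

Reaction I, by 373 kJ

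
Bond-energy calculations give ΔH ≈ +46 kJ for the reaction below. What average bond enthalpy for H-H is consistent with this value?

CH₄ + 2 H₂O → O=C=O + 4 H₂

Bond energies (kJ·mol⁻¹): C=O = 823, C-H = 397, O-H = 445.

Let D be the H-H bond energy.
Σ(broken) = 4×397 + 4×445 = 3368
Σ(formed) = 2×823 + 4×D = 1646 + 4D
ΔH = Σ(broken) − Σ(formed) = (3368) − (1646 + 4D) = +1722 − 4D
Setting this equal to +46 kJ gives 4D = 1676, so D = 419 kJ/mol.

D(H-H) ≈ 419 kJ/mol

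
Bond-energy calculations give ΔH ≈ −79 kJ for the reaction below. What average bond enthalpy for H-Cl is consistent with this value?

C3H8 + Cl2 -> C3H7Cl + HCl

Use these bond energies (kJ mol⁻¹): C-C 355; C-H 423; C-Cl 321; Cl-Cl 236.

Let D be the H-Cl bond energy.
Σ(broken) = 2×355 + 8×423 + 1×236 = 4330
Σ(formed) = 2×355 + 1×321 + 7×423 + 1×D = 3992 + D
ΔH = Σ(broken) − Σ(formed) = (4330) − (3992 + D) = +338 − D
Setting this equal to −79 kJ gives D = 417 kJ/mol.

D(H-Cl) ≈ 417 kJ/mol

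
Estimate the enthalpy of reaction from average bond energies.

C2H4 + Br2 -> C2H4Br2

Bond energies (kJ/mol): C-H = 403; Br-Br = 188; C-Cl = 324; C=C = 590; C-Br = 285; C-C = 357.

Bonds broken (reactants):
  Br-Br: 1 × 188 = 188
  C-H: 4 × 403 = 1612
  C=C: 1 × 590 = 590
  Σ(broken) = 2390 kJ
Bonds formed (products):
  C-Br: 2 × 285 = 570
  C-C: 1 × 357 = 357
  C-H: 4 × 403 = 1612
  Σ(formed) = 2539 kJ
ΔH = Σ(broken) − Σ(formed) = 2390 − 2539 = −149 kJ

ΔH ≈ −149 kJ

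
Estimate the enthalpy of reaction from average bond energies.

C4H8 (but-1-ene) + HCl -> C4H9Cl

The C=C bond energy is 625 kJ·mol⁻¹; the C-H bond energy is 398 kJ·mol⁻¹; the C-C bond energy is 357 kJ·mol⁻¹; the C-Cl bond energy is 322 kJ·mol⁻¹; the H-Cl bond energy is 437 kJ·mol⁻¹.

ΔH ≈ −15 kJ

Bonds broken (reactants):
  C-C: 2 × 357 = 714
  C-H: 8 × 398 = 3184
  C=C: 1 × 625 = 625
  H-Cl: 1 × 437 = 437
  Σ(broken) = 4960 kJ
Bonds formed (products):
  C-C: 3 × 357 = 1071
  C-Cl: 1 × 322 = 322
  C-H: 9 × 398 = 3582
  Σ(formed) = 4975 kJ
ΔH = Σ(broken) − Σ(formed) = 4960 − 4975 = −15 kJ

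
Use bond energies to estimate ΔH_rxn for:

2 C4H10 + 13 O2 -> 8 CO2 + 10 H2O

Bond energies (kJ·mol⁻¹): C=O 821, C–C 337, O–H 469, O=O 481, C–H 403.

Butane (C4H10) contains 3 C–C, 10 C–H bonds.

ΔH ≈ −6181 kJ

Bonds broken (reactants):
  C–C: 6 × 337 = 2022
  C–H: 20 × 403 = 8060
  O=O: 13 × 481 = 6253
  Σ(broken) = 16335 kJ
Bonds formed (products):
  C=O: 16 × 821 = 13136
  O–H: 20 × 469 = 9380
  Σ(formed) = 22516 kJ
ΔH = Σ(broken) − Σ(formed) = 16335 − 22516 = −6181 kJ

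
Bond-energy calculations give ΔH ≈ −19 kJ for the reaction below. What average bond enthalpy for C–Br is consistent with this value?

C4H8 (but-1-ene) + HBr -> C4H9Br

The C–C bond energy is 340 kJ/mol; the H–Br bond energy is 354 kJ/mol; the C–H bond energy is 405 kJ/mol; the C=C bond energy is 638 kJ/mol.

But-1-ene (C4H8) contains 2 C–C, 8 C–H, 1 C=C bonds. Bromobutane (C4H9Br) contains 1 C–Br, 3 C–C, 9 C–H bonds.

Let D be the C–Br bond energy.
Σ(broken) = 2×340 + 8×405 + 1×638 + 1×354 = 4912
Σ(formed) = 1×D + 3×340 + 9×405 = 4665 + D
ΔH = Σ(broken) − Σ(formed) = (4912) − (4665 + D) = +247 − D
Setting this equal to −19 kJ gives D = 266 kJ/mol.

D(C–Br) ≈ 266 kJ/mol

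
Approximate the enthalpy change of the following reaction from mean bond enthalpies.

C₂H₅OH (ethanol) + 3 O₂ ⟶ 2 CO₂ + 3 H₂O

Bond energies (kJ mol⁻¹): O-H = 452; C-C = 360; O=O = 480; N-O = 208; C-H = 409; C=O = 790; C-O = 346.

Bonds broken (reactants):
  C-C: 1 × 360 = 360
  C-H: 5 × 409 = 2045
  C-O: 1 × 346 = 346
  O-H: 1 × 452 = 452
  O=O: 3 × 480 = 1440
  Σ(broken) = 4643 kJ
Bonds formed (products):
  C=O: 4 × 790 = 3160
  O-H: 6 × 452 = 2712
  Σ(formed) = 5872 kJ
ΔH = Σ(broken) − Σ(formed) = 4643 − 5872 = −1229 kJ

ΔH ≈ −1229 kJ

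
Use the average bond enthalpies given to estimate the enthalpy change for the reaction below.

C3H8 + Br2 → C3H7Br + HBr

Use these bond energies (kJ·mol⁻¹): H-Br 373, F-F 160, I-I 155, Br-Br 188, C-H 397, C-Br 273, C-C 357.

Bonds broken (reactants):
  Br-Br: 1 × 188 = 188
  C-C: 2 × 357 = 714
  C-H: 8 × 397 = 3176
  Σ(broken) = 4078 kJ
Bonds formed (products):
  C-Br: 1 × 273 = 273
  C-C: 2 × 357 = 714
  C-H: 7 × 397 = 2779
  H-Br: 1 × 373 = 373
  Σ(formed) = 4139 kJ
ΔH = Σ(broken) − Σ(formed) = 4078 − 4139 = −61 kJ

ΔH ≈ −61 kJ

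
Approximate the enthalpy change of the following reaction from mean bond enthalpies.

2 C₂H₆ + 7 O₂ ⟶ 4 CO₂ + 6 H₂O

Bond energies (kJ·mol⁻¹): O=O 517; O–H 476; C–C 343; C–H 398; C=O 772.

Bonds broken (reactants):
  C–C: 2 × 343 = 686
  C–H: 12 × 398 = 4776
  O=O: 7 × 517 = 3619
  Σ(broken) = 9081 kJ
Bonds formed (products):
  C=O: 8 × 772 = 6176
  O–H: 12 × 476 = 5712
  Σ(formed) = 11888 kJ
ΔH = Σ(broken) − Σ(formed) = 9081 − 11888 = −2807 kJ

ΔH ≈ −2807 kJ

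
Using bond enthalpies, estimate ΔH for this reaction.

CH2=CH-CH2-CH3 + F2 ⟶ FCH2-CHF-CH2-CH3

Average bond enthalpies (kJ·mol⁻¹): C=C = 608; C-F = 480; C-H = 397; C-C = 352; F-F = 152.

Bonds broken (reactants):
  C-C: 2 × 352 = 704
  C-H: 8 × 397 = 3176
  C=C: 1 × 608 = 608
  F-F: 1 × 152 = 152
  Σ(broken) = 4640 kJ
Bonds formed (products):
  C-C: 3 × 352 = 1056
  C-F: 2 × 480 = 960
  C-H: 8 × 397 = 3176
  Σ(formed) = 5192 kJ
ΔH = Σ(broken) − Σ(formed) = 4640 − 5192 = −552 kJ

ΔH ≈ −552 kJ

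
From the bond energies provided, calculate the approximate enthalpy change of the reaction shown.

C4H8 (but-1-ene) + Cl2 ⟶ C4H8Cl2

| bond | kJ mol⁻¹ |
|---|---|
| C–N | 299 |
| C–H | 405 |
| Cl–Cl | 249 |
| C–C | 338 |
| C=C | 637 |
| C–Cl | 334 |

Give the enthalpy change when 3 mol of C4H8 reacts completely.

ΔH = −360 kJ

Bonds broken (reactants):
  C–C: 2 × 338 = 676
  C–H: 8 × 405 = 3240
  C=C: 1 × 637 = 637
  Cl–Cl: 1 × 249 = 249
  Σ(broken) = 4802 kJ
Bonds formed (products):
  C–C: 3 × 338 = 1014
  C–Cl: 2 × 334 = 668
  C–H: 8 × 405 = 3240
  Σ(formed) = 4922 kJ
ΔH = Σ(broken) − Σ(formed) = 4802 − 4922 = −120 kJ
For 3× the reaction as written: 3 × (−120) = −360 kJ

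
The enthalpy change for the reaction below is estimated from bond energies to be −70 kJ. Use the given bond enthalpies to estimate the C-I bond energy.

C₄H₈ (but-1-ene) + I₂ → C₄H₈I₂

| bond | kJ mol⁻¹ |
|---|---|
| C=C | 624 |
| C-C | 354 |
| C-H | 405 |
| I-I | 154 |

D(C-I) ≈ 247 kJ/mol

Let D be the C-I bond energy.
Σ(broken) = 2×354 + 8×405 + 1×624 + 1×154 = 4726
Σ(formed) = 3×354 + 8×405 + 2×D = 4302 + 2D
ΔH = Σ(broken) − Σ(formed) = (4726) − (4302 + 2D) = +424 − 2D
Setting this equal to −70 kJ gives 2D = 494, so D = 247 kJ/mol.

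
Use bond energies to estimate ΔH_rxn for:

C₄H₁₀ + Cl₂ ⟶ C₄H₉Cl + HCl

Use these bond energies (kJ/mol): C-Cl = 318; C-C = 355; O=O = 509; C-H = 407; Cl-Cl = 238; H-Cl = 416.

Bonds broken (reactants):
  C-C: 3 × 355 = 1065
  C-H: 10 × 407 = 4070
  Cl-Cl: 1 × 238 = 238
  Σ(broken) = 5373 kJ
Bonds formed (products):
  C-C: 3 × 355 = 1065
  C-Cl: 1 × 318 = 318
  C-H: 9 × 407 = 3663
  H-Cl: 1 × 416 = 416
  Σ(formed) = 5462 kJ
ΔH = Σ(broken) − Σ(formed) = 5373 − 5462 = −89 kJ

ΔH ≈ −89 kJ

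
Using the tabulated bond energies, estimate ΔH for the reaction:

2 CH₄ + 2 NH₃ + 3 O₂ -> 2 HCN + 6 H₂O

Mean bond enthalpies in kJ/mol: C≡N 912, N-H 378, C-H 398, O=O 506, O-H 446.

Bonds broken (reactants):
  C-H: 8 × 398 = 3184
  N-H: 6 × 378 = 2268
  O=O: 3 × 506 = 1518
  Σ(broken) = 6970 kJ
Bonds formed (products):
  C≡N: 2 × 912 = 1824
  C-H: 2 × 398 = 796
  O-H: 12 × 446 = 5352
  Σ(formed) = 7972 kJ
ΔH = Σ(broken) − Σ(formed) = 6970 − 7972 = −1002 kJ

ΔH ≈ −1002 kJ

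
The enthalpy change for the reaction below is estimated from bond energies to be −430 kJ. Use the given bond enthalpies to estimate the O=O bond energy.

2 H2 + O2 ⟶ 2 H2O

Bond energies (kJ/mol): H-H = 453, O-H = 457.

D(O=O) ≈ 492 kJ/mol

Let D be the O=O bond energy.
Σ(broken) = 2×453 + 1×D = 906 + D
Σ(formed) = 4×457 = 1828
ΔH = Σ(broken) − Σ(formed) = (906 + D) − (1828) = −922 + D
Setting this equal to −430 kJ gives D = 492 kJ/mol.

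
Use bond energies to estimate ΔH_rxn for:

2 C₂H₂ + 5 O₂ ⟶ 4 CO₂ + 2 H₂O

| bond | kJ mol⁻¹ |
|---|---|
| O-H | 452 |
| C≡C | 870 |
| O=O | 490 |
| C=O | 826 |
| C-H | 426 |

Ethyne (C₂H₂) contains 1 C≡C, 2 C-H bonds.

ΔH ≈ −2522 kJ

Bonds broken (reactants):
  C≡C: 2 × 870 = 1740
  C-H: 4 × 426 = 1704
  O=O: 5 × 490 = 2450
  Σ(broken) = 5894 kJ
Bonds formed (products):
  C=O: 8 × 826 = 6608
  O-H: 4 × 452 = 1808
  Σ(formed) = 8416 kJ
ΔH = Σ(broken) − Σ(formed) = 5894 − 8416 = −2522 kJ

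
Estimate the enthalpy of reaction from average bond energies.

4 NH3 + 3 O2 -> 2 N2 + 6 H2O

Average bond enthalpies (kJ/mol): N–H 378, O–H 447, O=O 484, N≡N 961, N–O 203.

ΔH ≈ −1298 kJ

Bonds broken (reactants):
  N–H: 12 × 378 = 4536
  O=O: 3 × 484 = 1452
  Σ(broken) = 5988 kJ
Bonds formed (products):
  N≡N: 2 × 961 = 1922
  O–H: 12 × 447 = 5364
  Σ(formed) = 7286 kJ
ΔH = Σ(broken) − Σ(formed) = 5988 − 7286 = −1298 kJ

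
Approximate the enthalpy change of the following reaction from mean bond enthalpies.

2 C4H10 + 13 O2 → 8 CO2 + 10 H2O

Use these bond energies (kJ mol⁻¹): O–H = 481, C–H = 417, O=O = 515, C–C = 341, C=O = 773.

ΔH ≈ −4907 kJ

Bonds broken (reactants):
  C–C: 6 × 341 = 2046
  C–H: 20 × 417 = 8340
  O=O: 13 × 515 = 6695
  Σ(broken) = 17081 kJ
Bonds formed (products):
  C=O: 16 × 773 = 12368
  O–H: 20 × 481 = 9620
  Σ(formed) = 21988 kJ
ΔH = Σ(broken) − Σ(formed) = 17081 − 21988 = −4907 kJ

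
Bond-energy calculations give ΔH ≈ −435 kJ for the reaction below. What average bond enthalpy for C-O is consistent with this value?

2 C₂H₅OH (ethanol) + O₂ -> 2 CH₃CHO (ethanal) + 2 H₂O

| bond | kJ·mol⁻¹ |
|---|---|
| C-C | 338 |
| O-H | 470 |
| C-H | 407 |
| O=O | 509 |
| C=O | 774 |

Let D be the C-O bond energy.
Σ(broken) = 2×338 + 10×407 + 2×D + 2×470 + 1×509 = 6195 + 2D
Σ(formed) = 2×338 + 8×407 + 2×774 + 4×470 = 7360
ΔH = Σ(broken) − Σ(formed) = (6195 + 2D) − (7360) = −1165 + 2D
Setting this equal to −435 kJ gives 2D = 730, so D = 365 kJ/mol.

D(C-O) ≈ 365 kJ/mol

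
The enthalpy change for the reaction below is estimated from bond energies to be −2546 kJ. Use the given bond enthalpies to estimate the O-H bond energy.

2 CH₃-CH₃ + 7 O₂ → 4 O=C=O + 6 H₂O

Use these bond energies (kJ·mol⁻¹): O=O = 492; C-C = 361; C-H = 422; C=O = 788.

D(O-H) ≈ 456 kJ/mol

Let D be the O-H bond energy.
Σ(broken) = 2×361 + 12×422 + 7×492 = 9230
Σ(formed) = 8×788 + 12×D = 6304 + 12D
ΔH = Σ(broken) − Σ(formed) = (9230) − (6304 + 12D) = +2926 − 12D
Setting this equal to −2546 kJ gives 12D = 5472, so D = 456 kJ/mol.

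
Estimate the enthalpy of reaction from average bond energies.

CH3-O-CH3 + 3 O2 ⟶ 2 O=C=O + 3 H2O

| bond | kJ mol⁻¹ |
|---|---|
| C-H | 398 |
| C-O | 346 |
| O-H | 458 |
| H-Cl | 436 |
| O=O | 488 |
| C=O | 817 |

Bonds broken (reactants):
  C-H: 6 × 398 = 2388
  C-O: 2 × 346 = 692
  O=O: 3 × 488 = 1464
  Σ(broken) = 4544 kJ
Bonds formed (products):
  C=O: 4 × 817 = 3268
  O-H: 6 × 458 = 2748
  Σ(formed) = 6016 kJ
ΔH = Σ(broken) − Σ(formed) = 4544 − 6016 = −1472 kJ

ΔH ≈ −1472 kJ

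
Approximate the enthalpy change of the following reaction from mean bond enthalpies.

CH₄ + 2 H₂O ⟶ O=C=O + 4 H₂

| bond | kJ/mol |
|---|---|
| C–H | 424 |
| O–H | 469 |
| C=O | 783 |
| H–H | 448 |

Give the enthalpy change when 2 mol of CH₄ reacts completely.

Bonds broken (reactants):
  C–H: 4 × 424 = 1696
  O–H: 4 × 469 = 1876
  Σ(broken) = 3572 kJ
Bonds formed (products):
  C=O: 2 × 783 = 1566
  H–H: 4 × 448 = 1792
  Σ(formed) = 3358 kJ
ΔH = Σ(broken) − Σ(formed) = 3572 − 3358 = +214 kJ
For 2× the reaction as written: 2 × (+214) = +428 kJ

ΔH = +428 kJ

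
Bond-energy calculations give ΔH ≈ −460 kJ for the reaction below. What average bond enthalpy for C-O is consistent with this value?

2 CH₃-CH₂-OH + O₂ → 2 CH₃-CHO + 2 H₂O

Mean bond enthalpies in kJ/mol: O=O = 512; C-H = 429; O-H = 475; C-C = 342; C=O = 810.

Let D be the C-O bond energy.
Σ(broken) = 2×342 + 10×429 + 2×D + 2×475 + 1×512 = 6436 + 2D
Σ(formed) = 2×342 + 8×429 + 2×810 + 4×475 = 7636
ΔH = Σ(broken) − Σ(formed) = (6436 + 2D) − (7636) = −1200 + 2D
Setting this equal to −460 kJ gives 2D = 740, so D = 370 kJ/mol.

D(C-O) ≈ 370 kJ/mol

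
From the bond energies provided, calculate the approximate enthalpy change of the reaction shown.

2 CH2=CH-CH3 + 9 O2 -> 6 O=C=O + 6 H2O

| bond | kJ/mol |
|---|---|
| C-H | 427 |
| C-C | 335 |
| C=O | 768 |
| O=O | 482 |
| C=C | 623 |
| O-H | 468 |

Bonds broken (reactants):
  C-C: 2 × 335 = 670
  C-H: 12 × 427 = 5124
  C=C: 2 × 623 = 1246
  O=O: 9 × 482 = 4338
  Σ(broken) = 11378 kJ
Bonds formed (products):
  C=O: 12 × 768 = 9216
  O-H: 12 × 468 = 5616
  Σ(formed) = 14832 kJ
ΔH = Σ(broken) − Σ(formed) = 11378 − 14832 = −3454 kJ

ΔH ≈ −3454 kJ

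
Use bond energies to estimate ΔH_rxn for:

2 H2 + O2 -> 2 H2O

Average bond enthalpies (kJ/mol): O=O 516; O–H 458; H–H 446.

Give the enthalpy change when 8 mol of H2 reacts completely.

Bonds broken (reactants):
  H–H: 2 × 446 = 892
  O=O: 1 × 516 = 516
  Σ(broken) = 1408 kJ
Bonds formed (products):
  O–H: 4 × 458 = 1832
  Σ(formed) = 1832 kJ
ΔH = Σ(broken) − Σ(formed) = 1408 − 1832 = −424 kJ
For 4× the reaction as written: 4 × (−424) = −1696 kJ

ΔH = −1696 kJ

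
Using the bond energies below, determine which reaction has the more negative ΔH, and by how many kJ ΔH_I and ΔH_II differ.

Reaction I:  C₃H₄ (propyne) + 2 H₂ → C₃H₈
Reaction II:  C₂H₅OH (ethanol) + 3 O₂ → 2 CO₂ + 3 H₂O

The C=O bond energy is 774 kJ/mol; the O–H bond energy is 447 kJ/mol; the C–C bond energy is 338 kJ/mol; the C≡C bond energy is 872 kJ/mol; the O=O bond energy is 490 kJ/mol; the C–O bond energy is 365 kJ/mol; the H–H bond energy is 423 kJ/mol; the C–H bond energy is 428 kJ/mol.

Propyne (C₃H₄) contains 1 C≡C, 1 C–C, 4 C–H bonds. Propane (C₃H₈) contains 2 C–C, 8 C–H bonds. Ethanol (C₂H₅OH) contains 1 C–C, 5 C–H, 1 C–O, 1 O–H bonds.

Reaction I:
  Bonds broken (reactants):
    C≡C: 1 × 872 = 872
    C–C: 1 × 338 = 338
    C–H: 4 × 428 = 1712
    H–H: 2 × 423 = 846
    Σ(broken) = 3768 kJ
  Bonds formed (products):
    C–C: 2 × 338 = 676
    C–H: 8 × 428 = 3424
    Σ(formed) = 4100 kJ
  ΔH_I = 3768 − 4100 = −332 kJ
Reaction II:
  Bonds broken (reactants):
    C–C: 1 × 338 = 338
    C–H: 5 × 428 = 2140
    C–O: 1 × 365 = 365
    O–H: 1 × 447 = 447
    O=O: 3 × 490 = 1470
    Σ(broken) = 4760 kJ
  Bonds formed (products):
    C=O: 4 × 774 = 3096
    O–H: 6 × 447 = 2682
    Σ(formed) = 5778 kJ
  ΔH_II = 4760 − 5778 = −1018 kJ
ΔH_I − ΔH_II = +686 kJ, so reaction II has the more negative ΔH; |ΔH_I − ΔH_II| = 686 kJ.

Reaction II, by 686 kJ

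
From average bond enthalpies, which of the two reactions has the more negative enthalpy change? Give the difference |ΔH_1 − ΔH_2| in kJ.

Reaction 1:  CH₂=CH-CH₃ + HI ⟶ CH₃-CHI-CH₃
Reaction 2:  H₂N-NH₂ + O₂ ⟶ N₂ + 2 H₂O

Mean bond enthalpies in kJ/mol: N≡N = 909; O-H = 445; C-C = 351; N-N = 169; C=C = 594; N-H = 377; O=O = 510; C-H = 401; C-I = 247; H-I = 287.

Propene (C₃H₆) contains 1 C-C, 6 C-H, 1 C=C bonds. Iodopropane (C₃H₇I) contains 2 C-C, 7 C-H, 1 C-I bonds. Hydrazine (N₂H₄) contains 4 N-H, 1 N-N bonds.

Reaction 2, by 384 kJ

Reaction 1:
  Bonds broken (reactants):
    C-C: 1 × 351 = 351
    C-H: 6 × 401 = 2406
    C=C: 1 × 594 = 594
    H-I: 1 × 287 = 287
    Σ(broken) = 3638 kJ
  Bonds formed (products):
    C-C: 2 × 351 = 702
    C-H: 7 × 401 = 2807
    C-I: 1 × 247 = 247
    Σ(formed) = 3756 kJ
  ΔH_1 = 3638 − 3756 = −118 kJ
Reaction 2:
  Bonds broken (reactants):
    N-H: 4 × 377 = 1508
    N-N: 1 × 169 = 169
    O=O: 1 × 510 = 510
    Σ(broken) = 2187 kJ
  Bonds formed (products):
    N≡N: 1 × 909 = 909
    O-H: 4 × 445 = 1780
    Σ(formed) = 2689 kJ
  ΔH_2 = 2187 − 2689 = −502 kJ
ΔH_1 − ΔH_2 = +384 kJ, so reaction 2 has the more negative ΔH; |ΔH_1 − ΔH_2| = 384 kJ.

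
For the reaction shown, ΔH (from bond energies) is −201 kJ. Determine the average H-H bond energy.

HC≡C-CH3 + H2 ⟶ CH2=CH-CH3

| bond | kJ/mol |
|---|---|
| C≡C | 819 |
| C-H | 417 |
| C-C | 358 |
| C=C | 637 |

Let D be the H-H bond energy.
Σ(broken) = 1×819 + 1×358 + 4×417 + 1×D = 2845 + D
Σ(formed) = 1×358 + 6×417 + 1×637 = 3497
ΔH = Σ(broken) − Σ(formed) = (2845 + D) − (3497) = −652 + D
Setting this equal to −201 kJ gives D = 451 kJ/mol.

D(H-H) ≈ 451 kJ/mol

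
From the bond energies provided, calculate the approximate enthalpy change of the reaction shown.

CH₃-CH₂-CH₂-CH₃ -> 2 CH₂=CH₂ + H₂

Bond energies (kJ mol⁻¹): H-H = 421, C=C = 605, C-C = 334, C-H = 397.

ΔH ≈ +165 kJ

Bonds broken (reactants):
  C-C: 3 × 334 = 1002
  C-H: 10 × 397 = 3970
  Σ(broken) = 4972 kJ
Bonds formed (products):
  C-H: 8 × 397 = 3176
  C=C: 2 × 605 = 1210
  H-H: 1 × 421 = 421
  Σ(formed) = 4807 kJ
ΔH = Σ(broken) − Σ(formed) = 4972 − 4807 = +165 kJ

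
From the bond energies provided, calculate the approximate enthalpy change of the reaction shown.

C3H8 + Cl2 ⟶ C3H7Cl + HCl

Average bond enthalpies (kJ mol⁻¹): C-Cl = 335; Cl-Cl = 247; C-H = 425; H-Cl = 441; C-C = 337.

Bonds broken (reactants):
  C-C: 2 × 337 = 674
  C-H: 8 × 425 = 3400
  Cl-Cl: 1 × 247 = 247
  Σ(broken) = 4321 kJ
Bonds formed (products):
  C-C: 2 × 337 = 674
  C-Cl: 1 × 335 = 335
  C-H: 7 × 425 = 2975
  H-Cl: 1 × 441 = 441
  Σ(formed) = 4425 kJ
ΔH = Σ(broken) − Σ(formed) = 4321 − 4425 = −104 kJ

ΔH ≈ −104 kJ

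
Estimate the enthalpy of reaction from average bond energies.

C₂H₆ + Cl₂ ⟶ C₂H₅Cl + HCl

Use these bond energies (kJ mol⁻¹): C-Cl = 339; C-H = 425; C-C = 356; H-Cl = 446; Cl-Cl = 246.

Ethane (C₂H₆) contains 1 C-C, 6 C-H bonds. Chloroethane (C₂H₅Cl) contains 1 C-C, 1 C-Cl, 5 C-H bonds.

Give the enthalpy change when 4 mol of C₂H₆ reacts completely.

ΔH = −456 kJ

Bonds broken (reactants):
  C-C: 1 × 356 = 356
  C-H: 6 × 425 = 2550
  Cl-Cl: 1 × 246 = 246
  Σ(broken) = 3152 kJ
Bonds formed (products):
  C-C: 1 × 356 = 356
  C-Cl: 1 × 339 = 339
  C-H: 5 × 425 = 2125
  H-Cl: 1 × 446 = 446
  Σ(formed) = 3266 kJ
ΔH = Σ(broken) − Σ(formed) = 3152 − 3266 = −114 kJ
For 4× the reaction as written: 4 × (−114) = −456 kJ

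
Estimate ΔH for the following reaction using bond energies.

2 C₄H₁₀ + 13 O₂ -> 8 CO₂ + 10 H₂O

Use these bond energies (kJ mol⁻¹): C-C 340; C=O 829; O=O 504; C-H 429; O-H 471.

ΔH ≈ −5512 kJ

Bonds broken (reactants):
  C-C: 6 × 340 = 2040
  C-H: 20 × 429 = 8580
  O=O: 13 × 504 = 6552
  Σ(broken) = 17172 kJ
Bonds formed (products):
  C=O: 16 × 829 = 13264
  O-H: 20 × 471 = 9420
  Σ(formed) = 22684 kJ
ΔH = Σ(broken) − Σ(formed) = 17172 − 22684 = −5512 kJ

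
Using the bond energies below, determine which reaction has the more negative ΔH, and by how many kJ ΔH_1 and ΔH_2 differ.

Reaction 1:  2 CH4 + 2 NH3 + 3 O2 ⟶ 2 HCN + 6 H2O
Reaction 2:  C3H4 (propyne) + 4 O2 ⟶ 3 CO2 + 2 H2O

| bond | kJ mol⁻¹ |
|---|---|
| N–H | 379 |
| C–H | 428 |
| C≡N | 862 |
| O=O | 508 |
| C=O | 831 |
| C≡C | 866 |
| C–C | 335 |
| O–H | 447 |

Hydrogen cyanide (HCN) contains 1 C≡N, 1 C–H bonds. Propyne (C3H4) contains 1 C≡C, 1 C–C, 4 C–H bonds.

Reaction 2, by 1107 kJ

Reaction 1:
  Bonds broken (reactants):
    C–H: 8 × 428 = 3424
    N–H: 6 × 379 = 2274
    O=O: 3 × 508 = 1524
    Σ(broken) = 7222 kJ
  Bonds formed (products):
    C≡N: 2 × 862 = 1724
    C–H: 2 × 428 = 856
    O–H: 12 × 447 = 5364
    Σ(formed) = 7944 kJ
  ΔH_1 = 7222 − 7944 = −722 kJ
Reaction 2:
  Bonds broken (reactants):
    C≡C: 1 × 866 = 866
    C–C: 1 × 335 = 335
    C–H: 4 × 428 = 1712
    O=O: 4 × 508 = 2032
    Σ(broken) = 4945 kJ
  Bonds formed (products):
    C=O: 6 × 831 = 4986
    O–H: 4 × 447 = 1788
    Σ(formed) = 6774 kJ
  ΔH_2 = 4945 − 6774 = −1829 kJ
ΔH_1 − ΔH_2 = +1107 kJ, so reaction 2 has the more negative ΔH; |ΔH_1 − ΔH_2| = 1107 kJ.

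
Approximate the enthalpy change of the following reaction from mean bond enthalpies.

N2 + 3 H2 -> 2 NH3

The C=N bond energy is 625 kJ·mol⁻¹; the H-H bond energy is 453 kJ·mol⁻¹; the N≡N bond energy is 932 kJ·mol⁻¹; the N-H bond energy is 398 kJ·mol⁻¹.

Bonds broken (reactants):
  H-H: 3 × 453 = 1359
  N≡N: 1 × 932 = 932
  Σ(broken) = 2291 kJ
Bonds formed (products):
  N-H: 6 × 398 = 2388
  Σ(formed) = 2388 kJ
ΔH = Σ(broken) − Σ(formed) = 2291 − 2388 = −97 kJ

ΔH ≈ −97 kJ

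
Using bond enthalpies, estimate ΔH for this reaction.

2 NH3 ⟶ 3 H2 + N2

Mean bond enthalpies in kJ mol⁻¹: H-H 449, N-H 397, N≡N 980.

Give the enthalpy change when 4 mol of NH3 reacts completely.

ΔH = +110 kJ

Bonds broken (reactants):
  N-H: 6 × 397 = 2382
  Σ(broken) = 2382 kJ
Bonds formed (products):
  H-H: 3 × 449 = 1347
  N≡N: 1 × 980 = 980
  Σ(formed) = 2327 kJ
ΔH = Σ(broken) − Σ(formed) = 2382 − 2327 = +55 kJ
For 2× the reaction as written: 2 × (+55) = +110 kJ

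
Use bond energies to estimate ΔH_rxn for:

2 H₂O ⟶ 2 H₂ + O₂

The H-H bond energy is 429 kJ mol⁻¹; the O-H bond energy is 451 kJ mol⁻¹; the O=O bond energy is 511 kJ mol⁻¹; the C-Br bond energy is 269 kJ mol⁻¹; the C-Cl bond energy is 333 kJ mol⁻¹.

ΔH ≈ +435 kJ

Bonds broken (reactants):
  O-H: 4 × 451 = 1804
  Σ(broken) = 1804 kJ
Bonds formed (products):
  H-H: 2 × 429 = 858
  O=O: 1 × 511 = 511
  Σ(formed) = 1369 kJ
ΔH = Σ(broken) − Σ(formed) = 1804 − 1369 = +435 kJ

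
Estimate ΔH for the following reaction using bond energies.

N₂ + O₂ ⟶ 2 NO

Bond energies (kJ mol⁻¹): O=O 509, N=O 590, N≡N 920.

Bonds broken (reactants):
  N≡N: 1 × 920 = 920
  O=O: 1 × 509 = 509
  Σ(broken) = 1429 kJ
Bonds formed (products):
  N=O: 2 × 590 = 1180
  Σ(formed) = 1180 kJ
ΔH = Σ(broken) − Σ(formed) = 1429 − 1180 = +249 kJ

ΔH ≈ +249 kJ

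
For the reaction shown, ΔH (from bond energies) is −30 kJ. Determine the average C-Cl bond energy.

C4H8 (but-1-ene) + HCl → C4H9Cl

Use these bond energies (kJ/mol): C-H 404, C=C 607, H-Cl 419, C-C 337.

D(C-Cl) ≈ 315 kJ/mol

Let D be the C-Cl bond energy.
Σ(broken) = 2×337 + 8×404 + 1×607 + 1×419 = 4932
Σ(formed) = 3×337 + 1×D + 9×404 = 4647 + D
ΔH = Σ(broken) − Σ(formed) = (4932) − (4647 + D) = +285 − D
Setting this equal to −30 kJ gives D = 315 kJ/mol.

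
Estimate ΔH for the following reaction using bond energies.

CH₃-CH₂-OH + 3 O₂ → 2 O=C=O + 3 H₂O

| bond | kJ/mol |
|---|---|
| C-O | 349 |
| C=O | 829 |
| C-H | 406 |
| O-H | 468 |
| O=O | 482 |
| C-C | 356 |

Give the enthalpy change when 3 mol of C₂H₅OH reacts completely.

ΔH = −4425 kJ

Bonds broken (reactants):
  C-C: 1 × 356 = 356
  C-H: 5 × 406 = 2030
  C-O: 1 × 349 = 349
  O-H: 1 × 468 = 468
  O=O: 3 × 482 = 1446
  Σ(broken) = 4649 kJ
Bonds formed (products):
  C=O: 4 × 829 = 3316
  O-H: 6 × 468 = 2808
  Σ(formed) = 6124 kJ
ΔH = Σ(broken) − Σ(formed) = 4649 − 6124 = −1475 kJ
For 3× the reaction as written: 3 × (−1475) = −4425 kJ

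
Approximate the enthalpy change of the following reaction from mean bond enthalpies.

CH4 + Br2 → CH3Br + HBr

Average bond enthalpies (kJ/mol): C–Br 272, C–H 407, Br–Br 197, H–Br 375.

Bonds broken (reactants):
  Br–Br: 1 × 197 = 197
  C–H: 4 × 407 = 1628
  Σ(broken) = 1825 kJ
Bonds formed (products):
  C–Br: 1 × 272 = 272
  C–H: 3 × 407 = 1221
  H–Br: 1 × 375 = 375
  Σ(formed) = 1868 kJ
ΔH = Σ(broken) − Σ(formed) = 1825 − 1868 = −43 kJ

ΔH ≈ −43 kJ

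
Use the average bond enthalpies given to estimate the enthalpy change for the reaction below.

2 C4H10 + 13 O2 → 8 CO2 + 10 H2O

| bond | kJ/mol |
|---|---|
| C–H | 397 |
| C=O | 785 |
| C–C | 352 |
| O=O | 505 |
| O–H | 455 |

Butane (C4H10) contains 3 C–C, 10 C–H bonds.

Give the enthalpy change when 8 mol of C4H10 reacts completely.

Bonds broken (reactants):
  C–C: 6 × 352 = 2112
  C–H: 20 × 397 = 7940
  O=O: 13 × 505 = 6565
  Σ(broken) = 16617 kJ
Bonds formed (products):
  C=O: 16 × 785 = 12560
  O–H: 20 × 455 = 9100
  Σ(formed) = 21660 kJ
ΔH = Σ(broken) − Σ(formed) = 16617 − 21660 = −5043 kJ
For 4× the reaction as written: 4 × (−5043) = −20172 kJ

ΔH = −20172 kJ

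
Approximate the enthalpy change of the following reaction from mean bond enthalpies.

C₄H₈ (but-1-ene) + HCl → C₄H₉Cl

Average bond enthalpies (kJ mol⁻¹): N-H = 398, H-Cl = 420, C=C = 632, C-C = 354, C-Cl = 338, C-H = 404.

Bonds broken (reactants):
  C-C: 2 × 354 = 708
  C-H: 8 × 404 = 3232
  C=C: 1 × 632 = 632
  H-Cl: 1 × 420 = 420
  Σ(broken) = 4992 kJ
Bonds formed (products):
  C-C: 3 × 354 = 1062
  C-Cl: 1 × 338 = 338
  C-H: 9 × 404 = 3636
  Σ(formed) = 5036 kJ
ΔH = Σ(broken) − Σ(formed) = 4992 − 5036 = −44 kJ

ΔH ≈ −44 kJ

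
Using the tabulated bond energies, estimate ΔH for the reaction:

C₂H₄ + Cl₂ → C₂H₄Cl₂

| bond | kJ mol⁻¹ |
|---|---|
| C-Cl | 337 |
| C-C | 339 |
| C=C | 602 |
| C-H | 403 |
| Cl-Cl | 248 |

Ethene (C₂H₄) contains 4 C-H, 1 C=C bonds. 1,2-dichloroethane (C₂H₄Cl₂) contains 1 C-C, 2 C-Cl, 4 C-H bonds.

Bonds broken (reactants):
  C-H: 4 × 403 = 1612
  C=C: 1 × 602 = 602
  Cl-Cl: 1 × 248 = 248
  Σ(broken) = 2462 kJ
Bonds formed (products):
  C-C: 1 × 339 = 339
  C-Cl: 2 × 337 = 674
  C-H: 4 × 403 = 1612
  Σ(formed) = 2625 kJ
ΔH = Σ(broken) − Σ(formed) = 2462 − 2625 = −163 kJ

ΔH ≈ −163 kJ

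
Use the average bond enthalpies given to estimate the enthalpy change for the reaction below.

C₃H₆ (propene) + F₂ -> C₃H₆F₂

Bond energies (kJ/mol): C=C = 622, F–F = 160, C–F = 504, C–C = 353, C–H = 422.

Bonds broken (reactants):
  C–C: 1 × 353 = 353
  C–H: 6 × 422 = 2532
  C=C: 1 × 622 = 622
  F–F: 1 × 160 = 160
  Σ(broken) = 3667 kJ
Bonds formed (products):
  C–C: 2 × 353 = 706
  C–F: 2 × 504 = 1008
  C–H: 6 × 422 = 2532
  Σ(formed) = 4246 kJ
ΔH = Σ(broken) − Σ(formed) = 3667 − 4246 = −579 kJ

ΔH ≈ −579 kJ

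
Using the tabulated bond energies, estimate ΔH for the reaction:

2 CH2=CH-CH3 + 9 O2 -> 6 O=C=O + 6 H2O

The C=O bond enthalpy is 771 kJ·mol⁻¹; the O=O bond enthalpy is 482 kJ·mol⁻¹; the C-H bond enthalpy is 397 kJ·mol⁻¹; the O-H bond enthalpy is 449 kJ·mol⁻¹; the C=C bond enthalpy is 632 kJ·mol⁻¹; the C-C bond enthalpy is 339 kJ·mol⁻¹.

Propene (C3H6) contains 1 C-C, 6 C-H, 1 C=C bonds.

ΔH ≈ −3596 kJ

Bonds broken (reactants):
  C-C: 2 × 339 = 678
  C-H: 12 × 397 = 4764
  C=C: 2 × 632 = 1264
  O=O: 9 × 482 = 4338
  Σ(broken) = 11044 kJ
Bonds formed (products):
  C=O: 12 × 771 = 9252
  O-H: 12 × 449 = 5388
  Σ(formed) = 14640 kJ
ΔH = Σ(broken) − Σ(formed) = 11044 − 14640 = −3596 kJ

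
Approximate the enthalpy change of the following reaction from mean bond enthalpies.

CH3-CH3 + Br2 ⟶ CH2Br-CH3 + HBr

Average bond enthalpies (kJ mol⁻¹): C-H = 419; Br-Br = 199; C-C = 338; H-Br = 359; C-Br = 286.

ΔH ≈ −27 kJ

Bonds broken (reactants):
  Br-Br: 1 × 199 = 199
  C-C: 1 × 338 = 338
  C-H: 6 × 419 = 2514
  Σ(broken) = 3051 kJ
Bonds formed (products):
  C-Br: 1 × 286 = 286
  C-C: 1 × 338 = 338
  C-H: 5 × 419 = 2095
  H-Br: 1 × 359 = 359
  Σ(formed) = 3078 kJ
ΔH = Σ(broken) − Σ(formed) = 3051 − 3078 = −27 kJ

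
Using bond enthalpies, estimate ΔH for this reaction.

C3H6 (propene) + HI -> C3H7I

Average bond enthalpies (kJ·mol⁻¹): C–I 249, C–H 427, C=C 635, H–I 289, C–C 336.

Bonds broken (reactants):
  C–C: 1 × 336 = 336
  C–H: 6 × 427 = 2562
  C=C: 1 × 635 = 635
  H–I: 1 × 289 = 289
  Σ(broken) = 3822 kJ
Bonds formed (products):
  C–C: 2 × 336 = 672
  C–H: 7 × 427 = 2989
  C–I: 1 × 249 = 249
  Σ(formed) = 3910 kJ
ΔH = Σ(broken) − Σ(formed) = 3822 − 3910 = −88 kJ

ΔH ≈ −88 kJ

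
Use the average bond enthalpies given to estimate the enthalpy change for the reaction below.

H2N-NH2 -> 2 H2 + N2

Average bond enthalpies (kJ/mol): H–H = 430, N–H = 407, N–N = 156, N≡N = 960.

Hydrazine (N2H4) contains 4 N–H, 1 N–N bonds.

Bonds broken (reactants):
  N–H: 4 × 407 = 1628
  N–N: 1 × 156 = 156
  Σ(broken) = 1784 kJ
Bonds formed (products):
  H–H: 2 × 430 = 860
  N≡N: 1 × 960 = 960
  Σ(formed) = 1820 kJ
ΔH = Σ(broken) − Σ(formed) = 1784 − 1820 = −36 kJ

ΔH ≈ −36 kJ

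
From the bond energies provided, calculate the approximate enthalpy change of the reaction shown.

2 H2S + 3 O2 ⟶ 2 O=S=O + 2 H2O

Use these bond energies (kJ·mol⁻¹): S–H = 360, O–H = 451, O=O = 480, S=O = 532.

Bonds broken (reactants):
  O=O: 3 × 480 = 1440
  S–H: 4 × 360 = 1440
  Σ(broken) = 2880 kJ
Bonds formed (products):
  O–H: 4 × 451 = 1804
  S=O: 4 × 532 = 2128
  Σ(formed) = 3932 kJ
ΔH = Σ(broken) − Σ(formed) = 2880 − 3932 = −1052 kJ

ΔH ≈ −1052 kJ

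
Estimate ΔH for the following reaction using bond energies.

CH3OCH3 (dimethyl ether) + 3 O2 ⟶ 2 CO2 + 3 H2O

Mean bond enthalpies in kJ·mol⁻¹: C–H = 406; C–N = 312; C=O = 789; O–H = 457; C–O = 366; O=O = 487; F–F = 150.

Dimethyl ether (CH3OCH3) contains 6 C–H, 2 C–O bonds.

Bonds broken (reactants):
  C–H: 6 × 406 = 2436
  C–O: 2 × 366 = 732
  O=O: 3 × 487 = 1461
  Σ(broken) = 4629 kJ
Bonds formed (products):
  C=O: 4 × 789 = 3156
  O–H: 6 × 457 = 2742
  Σ(formed) = 5898 kJ
ΔH = Σ(broken) − Σ(formed) = 4629 − 5898 = −1269 kJ

ΔH ≈ −1269 kJ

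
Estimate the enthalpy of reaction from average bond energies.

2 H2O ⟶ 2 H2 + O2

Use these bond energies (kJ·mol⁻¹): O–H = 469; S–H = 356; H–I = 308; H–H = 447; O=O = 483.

Bonds broken (reactants):
  O–H: 4 × 469 = 1876
  Σ(broken) = 1876 kJ
Bonds formed (products):
  H–H: 2 × 447 = 894
  O=O: 1 × 483 = 483
  Σ(formed) = 1377 kJ
ΔH = Σ(broken) − Σ(formed) = 1876 − 1377 = +499 kJ

ΔH ≈ +499 kJ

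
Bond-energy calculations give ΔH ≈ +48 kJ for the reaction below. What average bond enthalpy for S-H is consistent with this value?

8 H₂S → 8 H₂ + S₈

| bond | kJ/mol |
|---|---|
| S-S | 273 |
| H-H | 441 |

Let D be the S-H bond energy.
Σ(broken) = 16×D = 16D
Σ(formed) = 8×441 + 8×273 = 5712
ΔH = Σ(broken) − Σ(formed) = (16D) − (5712) = −5712 + 16D
Setting this equal to +48 kJ gives 16D = 5760, so D = 360 kJ/mol.

D(S-H) ≈ 360 kJ/mol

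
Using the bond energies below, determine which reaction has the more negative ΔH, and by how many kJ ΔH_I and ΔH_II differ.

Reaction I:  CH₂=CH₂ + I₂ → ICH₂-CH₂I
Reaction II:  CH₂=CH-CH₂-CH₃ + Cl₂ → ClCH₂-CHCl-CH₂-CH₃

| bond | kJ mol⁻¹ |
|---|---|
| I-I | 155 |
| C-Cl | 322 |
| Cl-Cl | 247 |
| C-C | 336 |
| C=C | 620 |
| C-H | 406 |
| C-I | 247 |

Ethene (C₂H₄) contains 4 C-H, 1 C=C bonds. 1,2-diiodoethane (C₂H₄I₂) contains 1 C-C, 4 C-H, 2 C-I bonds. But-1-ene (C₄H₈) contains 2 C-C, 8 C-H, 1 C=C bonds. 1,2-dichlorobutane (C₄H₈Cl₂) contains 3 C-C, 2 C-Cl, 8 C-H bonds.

Reaction I:
  Bonds broken (reactants):
    C-H: 4 × 406 = 1624
    C=C: 1 × 620 = 620
    I-I: 1 × 155 = 155
    Σ(broken) = 2399 kJ
  Bonds formed (products):
    C-C: 1 × 336 = 336
    C-H: 4 × 406 = 1624
    C-I: 2 × 247 = 494
    Σ(formed) = 2454 kJ
  ΔH_I = 2399 − 2454 = −55 kJ
Reaction II:
  Bonds broken (reactants):
    C-C: 2 × 336 = 672
    C-H: 8 × 406 = 3248
    C=C: 1 × 620 = 620
    Cl-Cl: 1 × 247 = 247
    Σ(broken) = 4787 kJ
  Bonds formed (products):
    C-C: 3 × 336 = 1008
    C-Cl: 2 × 322 = 644
    C-H: 8 × 406 = 3248
    Σ(formed) = 4900 kJ
  ΔH_II = 4787 − 4900 = −113 kJ
ΔH_I − ΔH_II = +58 kJ, so reaction II has the more negative ΔH; |ΔH_I − ΔH_II| = 58 kJ.

Reaction II, by 58 kJ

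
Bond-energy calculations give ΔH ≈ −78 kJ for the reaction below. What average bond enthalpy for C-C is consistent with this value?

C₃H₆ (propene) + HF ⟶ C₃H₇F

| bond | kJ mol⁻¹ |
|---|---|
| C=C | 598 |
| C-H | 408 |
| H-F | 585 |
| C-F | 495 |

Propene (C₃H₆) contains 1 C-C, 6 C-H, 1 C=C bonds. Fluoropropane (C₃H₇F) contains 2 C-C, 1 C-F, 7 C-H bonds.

D(C-C) ≈ 358 kJ/mol

Let D be the C-C bond energy.
Σ(broken) = 1×D + 6×408 + 1×598 + 1×585 = 3631 + D
Σ(formed) = 2×D + 1×495 + 7×408 = 3351 + 2D
ΔH = Σ(broken) − Σ(formed) = (3631 + D) − (3351 + 2D) = +280 − D
Setting this equal to −78 kJ gives D = 358 kJ/mol.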